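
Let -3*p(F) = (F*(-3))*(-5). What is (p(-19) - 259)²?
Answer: 26896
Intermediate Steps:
p(F) = -5*F (p(F) = -F*(-3)*(-5)/3 = -(-3*F)*(-5)/3 = -5*F)
(p(-19) - 259)² = (-5*(-19) - 259)² = (95 - 259)² = (-164)² = 26896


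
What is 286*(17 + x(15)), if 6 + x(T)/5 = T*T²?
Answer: 4822532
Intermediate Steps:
x(T) = -30 + 5*T³ (x(T) = -30 + 5*(T*T²) = -30 + 5*T³)
286*(17 + x(15)) = 286*(17 + (-30 + 5*15³)) = 286*(17 + (-30 + 5*3375)) = 286*(17 + (-30 + 16875)) = 286*(17 + 16845) = 286*16862 = 4822532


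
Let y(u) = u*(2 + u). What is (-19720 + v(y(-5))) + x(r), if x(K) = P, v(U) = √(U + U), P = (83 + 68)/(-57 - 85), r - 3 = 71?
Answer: -2800391/142 + √30 ≈ -19716.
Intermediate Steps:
r = 74 (r = 3 + 71 = 74)
P = -151/142 (P = 151/(-142) = 151*(-1/142) = -151/142 ≈ -1.0634)
v(U) = √2*√U (v(U) = √(2*U) = √2*√U)
x(K) = -151/142
(-19720 + v(y(-5))) + x(r) = (-19720 + √2*√(-5*(2 - 5))) - 151/142 = (-19720 + √2*√(-5*(-3))) - 151/142 = (-19720 + √2*√15) - 151/142 = (-19720 + √30) - 151/142 = -2800391/142 + √30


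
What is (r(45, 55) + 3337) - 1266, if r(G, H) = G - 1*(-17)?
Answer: 2133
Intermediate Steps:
r(G, H) = 17 + G (r(G, H) = G + 17 = 17 + G)
(r(45, 55) + 3337) - 1266 = ((17 + 45) + 3337) - 1266 = (62 + 3337) - 1266 = 3399 - 1266 = 2133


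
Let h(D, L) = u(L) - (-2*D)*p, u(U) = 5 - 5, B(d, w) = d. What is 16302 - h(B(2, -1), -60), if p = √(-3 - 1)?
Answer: 16302 - 8*I ≈ 16302.0 - 8.0*I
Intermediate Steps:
p = 2*I (p = √(-4) = 2*I ≈ 2.0*I)
u(U) = 0
h(D, L) = 4*I*D (h(D, L) = 0 - (-2*D)*2*I = 0 - (-4)*I*D = 0 + 4*I*D = 4*I*D)
16302 - h(B(2, -1), -60) = 16302 - 4*I*2 = 16302 - 8*I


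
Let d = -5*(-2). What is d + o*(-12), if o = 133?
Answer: -1586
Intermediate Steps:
d = 10
d + o*(-12) = 10 + 133*(-12) = 10 - 1596 = -1586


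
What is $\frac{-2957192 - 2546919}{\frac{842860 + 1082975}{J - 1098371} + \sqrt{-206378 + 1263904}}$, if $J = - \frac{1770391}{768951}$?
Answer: $- \frac{6884201271387967662588810863220}{754374604138901304776332087319} - \frac{3926308787859092102284590700784 \sqrt{1057526}}{754374604138901304776332087319} \approx -5361.5$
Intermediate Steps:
$J = - \frac{1770391}{768951}$ ($J = \left(-1770391\right) \frac{1}{768951} = - \frac{1770391}{768951} \approx -2.3023$)
$\frac{-2957192 - 2546919}{\frac{842860 + 1082975}{J - 1098371} + \sqrt{-206378 + 1263904}} = \frac{-2957192 - 2546919}{\frac{842860 + 1082975}{- \frac{1770391}{768951} - 1098371} + \sqrt{-206378 + 1263904}} = - \frac{5504111}{\frac{1925835}{- \frac{844595249212}{768951}} + \sqrt{1057526}} = - \frac{5504111}{1925835 \left(- \frac{768951}{844595249212}\right) + \sqrt{1057526}} = - \frac{5504111}{- \frac{1480872749085}{844595249212} + \sqrt{1057526}}$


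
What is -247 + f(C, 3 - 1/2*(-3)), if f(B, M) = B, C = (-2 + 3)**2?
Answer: -246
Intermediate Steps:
C = 1 (C = 1**2 = 1)
-247 + f(C, 3 - 1/2*(-3)) = -247 + 1 = -246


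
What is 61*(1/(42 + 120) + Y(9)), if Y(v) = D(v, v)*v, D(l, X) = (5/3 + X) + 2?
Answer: 1126609/162 ≈ 6954.4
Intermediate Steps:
D(l, X) = 11/3 + X (D(l, X) = (5*(1/3) + X) + 2 = (5/3 + X) + 2 = 11/3 + X)
Y(v) = v*(11/3 + v) (Y(v) = (11/3 + v)*v = v*(11/3 + v))
61*(1/(42 + 120) + Y(9)) = 61*(1/(42 + 120) + (1/3)*9*(11 + 3*9)) = 61*(1/162 + (1/3)*9*(11 + 27)) = 61*(1/162 + (1/3)*9*38) = 61*(1/162 + 114) = 61*(18469/162) = 1126609/162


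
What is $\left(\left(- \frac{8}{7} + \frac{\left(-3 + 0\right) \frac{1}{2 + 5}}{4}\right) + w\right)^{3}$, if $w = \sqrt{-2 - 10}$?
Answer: $\frac{2755}{64} - \frac{117 i \sqrt{3}}{8} \approx 43.047 - 25.331 i$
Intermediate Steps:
$w = 2 i \sqrt{3}$ ($w = \sqrt{-12} = 2 i \sqrt{3} \approx 3.4641 i$)
$\left(\left(- \frac{8}{7} + \frac{\left(-3 + 0\right) \frac{1}{2 + 5}}{4}\right) + w\right)^{3} = \left(\left(- \frac{8}{7} + \frac{\left(-3 + 0\right) \frac{1}{2 + 5}}{4}\right) + 2 i \sqrt{3}\right)^{3} = \left(\left(\left(-8\right) \frac{1}{7} + - \frac{3}{7} \cdot \frac{1}{4}\right) + 2 i \sqrt{3}\right)^{3} = \left(\left(- \frac{8}{7} + \left(-3\right) \frac{1}{7} \cdot \frac{1}{4}\right) + 2 i \sqrt{3}\right)^{3} = \left(\left(- \frac{8}{7} - \frac{3}{28}\right) + 2 i \sqrt{3}\right)^{3} = \left(- \frac{5}{4} + 2 i \sqrt{3}\right)^{3}$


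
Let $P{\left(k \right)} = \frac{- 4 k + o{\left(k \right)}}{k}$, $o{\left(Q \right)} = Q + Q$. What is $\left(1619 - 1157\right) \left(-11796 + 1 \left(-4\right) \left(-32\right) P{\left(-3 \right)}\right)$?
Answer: $-5568024$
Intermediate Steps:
$o{\left(Q \right)} = 2 Q$
$P{\left(k \right)} = -2$ ($P{\left(k \right)} = \frac{- 4 k + 2 k}{k} = \frac{\left(-2\right) k}{k} = -2$)
$\left(1619 - 1157\right) \left(-11796 + 1 \left(-4\right) \left(-32\right) P{\left(-3 \right)}\right) = \left(1619 - 1157\right) \left(-11796 + 1 \left(-4\right) \left(-32\right) \left(-2\right)\right) = 462 \left(-11796 + \left(-4\right) \left(-32\right) \left(-2\right)\right) = 462 \left(-11796 + 128 \left(-2\right)\right) = 462 \left(-11796 - 256\right) = 462 \left(-12052\right) = -5568024$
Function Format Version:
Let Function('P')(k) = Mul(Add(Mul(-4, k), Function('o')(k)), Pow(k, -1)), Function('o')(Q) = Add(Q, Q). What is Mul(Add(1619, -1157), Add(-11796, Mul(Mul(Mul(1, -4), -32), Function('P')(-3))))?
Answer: -5568024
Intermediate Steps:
Function('o')(Q) = Mul(2, Q)
Function('P')(k) = -2 (Function('P')(k) = Mul(Add(Mul(-4, k), Mul(2, k)), Pow(k, -1)) = Mul(Mul(-2, k), Pow(k, -1)) = -2)
Mul(Add(1619, -1157), Add(-11796, Mul(Mul(Mul(1, -4), -32), Function('P')(-3)))) = Mul(Add(1619, -1157), Add(-11796, Mul(Mul(Mul(1, -4), -32), -2))) = Mul(462, Add(-11796, Mul(Mul(-4, -32), -2))) = Mul(462, Add(-11796, Mul(128, -2))) = Mul(462, Add(-11796, -256)) = Mul(462, -12052) = -5568024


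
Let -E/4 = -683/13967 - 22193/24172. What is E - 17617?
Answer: -1486593790370/84402581 ≈ -17613.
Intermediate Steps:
E = 326479107/84402581 (E = -4*(-683/13967 - 22193/24172) = -4*(-326479107/337610324) = 326479107/84402581 ≈ 3.8681)
E - 17617 = 326479107/84402581 - 17617 = -1486593790370/84402581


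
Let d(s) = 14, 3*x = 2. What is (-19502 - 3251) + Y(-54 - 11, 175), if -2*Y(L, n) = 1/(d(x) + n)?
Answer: -8600635/378 ≈ -22753.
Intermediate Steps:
x = ⅔ (x = (⅓)*2 = ⅔ ≈ 0.66667)
Y(L, n) = -1/(2*(14 + n))
(-19502 - 3251) + Y(-54 - 11, 175) = (-19502 - 3251) - 1/(28 + 2*175) = -22753 - 1/(28 + 350) = -22753 - 1/378 = -8600635/378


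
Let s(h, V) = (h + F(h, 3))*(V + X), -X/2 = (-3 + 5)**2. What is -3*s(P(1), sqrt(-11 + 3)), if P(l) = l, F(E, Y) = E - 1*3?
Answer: -24 + 6*I*sqrt(2) ≈ -24.0 + 8.4853*I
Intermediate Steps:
F(E, Y) = -3 + E (F(E, Y) = E - 3 = -3 + E)
X = -8 (X = -2*(-3 + 5)**2 = -2*2**2 = -2*4 = -8)
s(h, V) = (-8 + V)*(-3 + 2*h) (s(h, V) = (h + (-3 + h))*(V - 8) = (-3 + 2*h)*(-8 + V) = (-8 + V)*(-3 + 2*h))
-3*s(P(1), sqrt(-11 + 3)) = -3*(24 - 16*1 + sqrt(-11 + 3)*1 + sqrt(-11 + 3)*(-3 + 1)) = -3*(24 - 16 + sqrt(-8)*1 + sqrt(-8)*(-2)) = -3*(24 - 16 + (2*I*sqrt(2))*1 + (2*I*sqrt(2))*(-2)) = -3*(24 - 16 + 2*I*sqrt(2) - 4*I*sqrt(2)) = -3*(8 - 2*I*sqrt(2)) = -24 + 6*I*sqrt(2)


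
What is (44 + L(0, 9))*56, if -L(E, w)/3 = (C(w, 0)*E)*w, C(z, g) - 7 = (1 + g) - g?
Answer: 2464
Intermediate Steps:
C(z, g) = 8 (C(z, g) = 7 + ((1 + g) - g) = 7 + 1 = 8)
L(E, w) = -24*E*w (L(E, w) = -3*8*E*w = -24*E*w)
(44 + L(0, 9))*56 = (44 - 24*0*9)*56 = (44 + 0)*56 = 44*56 = 2464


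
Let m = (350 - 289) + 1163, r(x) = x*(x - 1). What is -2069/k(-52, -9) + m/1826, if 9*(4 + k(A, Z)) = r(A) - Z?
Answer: -15330825/2491577 ≈ -6.1531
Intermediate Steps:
r(x) = x*(-1 + x)
k(A, Z) = -4 - Z/9 + A*(-1 + A)/9 (k(A, Z) = -4 + (A*(-1 + A) - Z)/9 = -4 + (-Z + A*(-1 + A))/9 = -4 + (-Z/9 + A*(-1 + A)/9) = -4 - Z/9 + A*(-1 + A)/9)
m = 1224 (m = 61 + 1163 = 1224)
-2069/k(-52, -9) + m/1826 = -2069/(-4 - 1/9*(-9) + (1/9)*(-52)*(-1 - 52)) + 1224/1826 = -2069/(-4 + 1 + (1/9)*(-52)*(-53)) + 1224*(1/1826) = -2069/(-4 + 1 + 2756/9) + 612/913 = -2069/2729/9 + 612/913 = -2069*9/2729 + 612/913 = -18621/2729 + 612/913 = -15330825/2491577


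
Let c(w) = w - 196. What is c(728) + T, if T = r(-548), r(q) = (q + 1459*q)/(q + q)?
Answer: 1262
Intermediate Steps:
c(w) = -196 + w
r(q) = 730 (r(q) = (1460*q)/((2*q)) = (1460*q)*(1/(2*q)) = 730)
T = 730
c(728) + T = (-196 + 728) + 730 = 532 + 730 = 1262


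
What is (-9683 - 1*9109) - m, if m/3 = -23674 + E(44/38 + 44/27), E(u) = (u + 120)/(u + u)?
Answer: 14918883/286 ≈ 52164.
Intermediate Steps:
E(u) = (120 + u)/(2*u) (E(u) = (120 + u)/((2*u)) = (120 + u)*(1/(2*u)) = (120 + u)/(2*u))
m = -20293395/286 (m = 3*(-23674 + (120 + (44/38 + 44/27))/(2*(44/38 + 44/27))) = 3*(-23674 + (120 + (44*(1/38) + 44*(1/27)))/(2*(44*(1/38) + 44*(1/27)))) = 3*(-23674 + (120 + (22/19 + 44/27))/(2*(22/19 + 44/27))) = 3*(-23674 + (120 + 1430/513)/(2*(1430/513))) = 3*(-23674 + (½)*(513/1430)*(62990/513)) = 3*(-23674 + 6299/286) = 3*(-6764465/286) = -20293395/286 ≈ -70956.)
(-9683 - 1*9109) - m = (-9683 - 1*9109) - 1*(-20293395/286) = (-9683 - 9109) + 20293395/286 = -18792 + 20293395/286 = 14918883/286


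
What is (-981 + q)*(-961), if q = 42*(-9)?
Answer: 1305999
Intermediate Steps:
q = -378
(-981 + q)*(-961) = (-981 - 378)*(-961) = -1359*(-961) = 1305999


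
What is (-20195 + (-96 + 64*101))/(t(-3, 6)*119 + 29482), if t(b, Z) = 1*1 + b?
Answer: -4609/9748 ≈ -0.47282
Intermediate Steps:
t(b, Z) = 1 + b
(-20195 + (-96 + 64*101))/(t(-3, 6)*119 + 29482) = (-20195 + (-96 + 64*101))/((1 - 3)*119 + 29482) = (-20195 + (-96 + 6464))/(-2*119 + 29482) = (-20195 + 6368)/(-238 + 29482) = -13827/29244 = -13827*1/29244 = -4609/9748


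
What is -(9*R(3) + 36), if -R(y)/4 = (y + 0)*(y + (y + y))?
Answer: 936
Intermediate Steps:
R(y) = -12*y² (R(y) = -4*(y + 0)*(y + (y + y)) = -4*y*(y + 2*y) = -4*y*3*y = -12*y²)
-(9*R(3) + 36) = -(9*(-12*3²) + 36) = -(9*(-12*9) + 36) = -(9*(-108) + 36) = -(-972 + 36) = -1*(-936) = 936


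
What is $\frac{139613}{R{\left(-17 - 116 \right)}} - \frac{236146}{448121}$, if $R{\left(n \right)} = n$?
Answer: $- \frac{62594924591}{59600093} \approx -1050.2$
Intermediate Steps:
$\frac{139613}{R{\left(-17 - 116 \right)}} - \frac{236146}{448121} = \frac{139613}{-17 - 116} - \frac{236146}{448121} = \frac{139613}{-133} - \frac{236146}{448121} = 139613 \left(- \frac{1}{133}\right) - \frac{236146}{448121} = - \frac{139613}{133} - \frac{236146}{448121} = - \frac{62594924591}{59600093}$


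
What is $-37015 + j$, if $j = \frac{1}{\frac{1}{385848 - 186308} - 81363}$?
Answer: $- \frac{600944929497825}{16235173019} \approx -37015.0$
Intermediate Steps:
$j = - \frac{199540}{16235173019}$ ($j = \frac{1}{\frac{1}{199540} - 81363} = \frac{1}{- \frac{16235173019}{199540}} = - \frac{199540}{16235173019} \approx -1.2291 \cdot 10^{-5}$)
$-37015 + j = -37015 - \frac{199540}{16235173019} = - \frac{600944929497825}{16235173019}$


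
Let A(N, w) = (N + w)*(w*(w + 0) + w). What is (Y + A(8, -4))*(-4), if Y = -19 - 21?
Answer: -32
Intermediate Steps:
Y = -40
A(N, w) = (N + w)*(w + w²) (A(N, w) = (N + w)*(w*w + w) = (N + w)*(w² + w) = (N + w)*(w + w²))
(Y + A(8, -4))*(-4) = (-40 - 4*(8 - 4 + (-4)² + 8*(-4)))*(-4) = (-40 - 4*(8 - 4 + 16 - 32))*(-4) = (-40 - 4*(-12))*(-4) = (-40 + 48)*(-4) = 8*(-4) = -32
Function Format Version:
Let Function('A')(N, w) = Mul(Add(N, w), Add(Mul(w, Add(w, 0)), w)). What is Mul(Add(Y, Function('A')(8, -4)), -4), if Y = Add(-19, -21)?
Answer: -32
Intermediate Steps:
Y = -40
Function('A')(N, w) = Mul(Add(N, w), Add(w, Pow(w, 2))) (Function('A')(N, w) = Mul(Add(N, w), Add(Mul(w, w), w)) = Mul(Add(N, w), Add(Pow(w, 2), w)) = Mul(Add(N, w), Add(w, Pow(w, 2))))
Mul(Add(Y, Function('A')(8, -4)), -4) = Mul(Add(-40, Mul(-4, Add(8, -4, Pow(-4, 2), Mul(8, -4)))), -4) = Mul(Add(-40, Mul(-4, Add(8, -4, 16, -32))), -4) = Mul(Add(-40, Mul(-4, -12)), -4) = Mul(Add(-40, 48), -4) = Mul(8, -4) = -32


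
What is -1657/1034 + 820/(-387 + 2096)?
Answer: -1983933/1767106 ≈ -1.1227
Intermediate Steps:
-1657/1034 + 820/(-387 + 2096) = -1657*1/1034 + 820/1709 = -1657/1034 + 820*(1/1709) = -1657/1034 + 820/1709 = -1983933/1767106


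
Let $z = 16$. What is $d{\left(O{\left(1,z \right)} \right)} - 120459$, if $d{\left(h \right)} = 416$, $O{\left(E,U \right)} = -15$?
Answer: $-120043$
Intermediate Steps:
$d{\left(O{\left(1,z \right)} \right)} - 120459 = 416 - 120459 = -120043$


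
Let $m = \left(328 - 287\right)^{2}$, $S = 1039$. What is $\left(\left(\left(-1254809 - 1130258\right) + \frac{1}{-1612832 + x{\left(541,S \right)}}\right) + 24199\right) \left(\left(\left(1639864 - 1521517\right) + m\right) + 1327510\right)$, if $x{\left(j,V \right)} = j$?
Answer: $- \frac{5509917659319263882}{1612291} \approx -3.4174 \cdot 10^{12}$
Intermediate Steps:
$m = 1681$ ($m = 41^{2} = 1681$)
$\left(\left(\left(-1254809 - 1130258\right) + \frac{1}{-1612832 + x{\left(541,S \right)}}\right) + 24199\right) \left(\left(\left(1639864 - 1521517\right) + m\right) + 1327510\right) = \left(\left(\left(-1254809 - 1130258\right) + \frac{1}{-1612832 + 541}\right) + 24199\right) \left(\left(\left(1639864 - 1521517\right) + 1681\right) + 1327510\right) = \left(\left(-2385067 + \frac{1}{-1612291}\right) + 24199\right) \left(\left(118347 + 1681\right) + 1327510\right) = \left(\left(-2385067 - \frac{1}{1612291}\right) + 24199\right) \left(120028 + 1327510\right) = \left(- \frac{3845422058498}{1612291} + 24199\right) 1447538 = \left(- \frac{3806406228589}{1612291}\right) 1447538 = - \frac{5509917659319263882}{1612291}$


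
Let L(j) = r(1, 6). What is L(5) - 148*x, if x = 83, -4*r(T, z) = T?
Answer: -49137/4 ≈ -12284.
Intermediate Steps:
r(T, z) = -T/4
L(j) = -¼ (L(j) = -¼*1 = -¼)
L(5) - 148*x = -¼ - 148*83 = -¼ - 12284 = -49137/4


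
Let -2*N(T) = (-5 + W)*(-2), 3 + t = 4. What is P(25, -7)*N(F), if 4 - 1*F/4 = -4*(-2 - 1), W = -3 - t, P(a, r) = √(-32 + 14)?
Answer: -27*I*√2 ≈ -38.184*I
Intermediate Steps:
t = 1 (t = -3 + 4 = 1)
P(a, r) = 3*I*√2 (P(a, r) = √(-18) = 3*I*√2)
W = -4 (W = -3 - 1*1 = -3 - 1 = -4)
F = -32 (F = 16 - (-16)*(-2 - 1) = 16 - (-16)*(-3) = 16 - 4*12 = 16 - 48 = -32)
N(T) = -9 (N(T) = -(-5 - 4)*(-2)/2 = -(-9)*(-2)/2 = -½*18 = -9)
P(25, -7)*N(F) = (3*I*√2)*(-9) = -27*I*√2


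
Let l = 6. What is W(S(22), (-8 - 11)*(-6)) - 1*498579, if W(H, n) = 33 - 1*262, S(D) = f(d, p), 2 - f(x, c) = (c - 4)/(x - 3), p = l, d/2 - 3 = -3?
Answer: -498808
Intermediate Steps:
d = 0 (d = 6 + 2*(-3) = 6 - 6 = 0)
p = 6
f(x, c) = 2 - (-4 + c)/(-3 + x) (f(x, c) = 2 - (c - 4)/(x - 3) = 2 - (-4 + c)/(-3 + x))
S(D) = 8/3 (S(D) = (-2 - 1*6 + 2*0)/(-3 + 0) = (-2 - 6 + 0)/(-3) = -1/3*(-8) = 8/3)
W(H, n) = -229 (W(H, n) = 33 - 262 = -229)
W(S(22), (-8 - 11)*(-6)) - 1*498579 = -229 - 1*498579 = -229 - 498579 = -498808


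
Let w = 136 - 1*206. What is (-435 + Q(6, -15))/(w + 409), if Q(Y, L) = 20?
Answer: -415/339 ≈ -1.2242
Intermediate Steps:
w = -70 (w = 136 - 206 = -70)
(-435 + Q(6, -15))/(w + 409) = (-435 + 20)/(-70 + 409) = -415/339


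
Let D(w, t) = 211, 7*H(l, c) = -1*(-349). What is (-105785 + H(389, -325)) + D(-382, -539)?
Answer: -738669/7 ≈ -1.0552e+5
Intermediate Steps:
H(l, c) = 349/7 (H(l, c) = (-1*(-349))/7 = (1/7)*349 = 349/7)
(-105785 + H(389, -325)) + D(-382, -539) = (-105785 + 349/7) + 211 = -740146/7 + 211 = -738669/7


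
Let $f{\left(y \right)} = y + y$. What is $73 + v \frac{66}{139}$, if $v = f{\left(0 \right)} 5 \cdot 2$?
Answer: $73$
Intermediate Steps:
$f{\left(y \right)} = 2 y$
$v = 0$ ($v = 2 \cdot 0 \cdot 5 \cdot 2 = 0 \cdot 5 \cdot 2 = 0 \cdot 2 = 0$)
$73 + v \frac{66}{139} = 73 + 0 \cdot \frac{66}{139} = 73 + 0 = 73$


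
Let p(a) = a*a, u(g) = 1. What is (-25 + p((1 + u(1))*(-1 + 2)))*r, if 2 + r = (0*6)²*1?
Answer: 42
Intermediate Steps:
p(a) = a²
r = -2 (r = -2 + (0*6)²*1 = -2 + 0²*1 = -2 + 0*1 = -2 + 0 = -2)
(-25 + p((1 + u(1))*(-1 + 2)))*r = (-25 + ((1 + 1)*(-1 + 2))²)*(-2) = (-25 + (2*1)²)*(-2) = (-25 + 2²)*(-2) = (-25 + 4)*(-2) = -21*(-2) = 42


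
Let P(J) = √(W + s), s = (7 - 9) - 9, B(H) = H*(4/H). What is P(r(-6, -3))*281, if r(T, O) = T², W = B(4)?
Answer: 281*I*√7 ≈ 743.46*I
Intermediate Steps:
B(H) = 4
W = 4
s = -11 (s = -2 - 9 = -11)
P(J) = I*√7 (P(J) = √(4 - 11) = √(-7) = I*√7)
P(r(-6, -3))*281 = (I*√7)*281 = 281*I*√7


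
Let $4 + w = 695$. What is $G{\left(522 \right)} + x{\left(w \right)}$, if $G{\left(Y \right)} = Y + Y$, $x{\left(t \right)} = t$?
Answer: $1735$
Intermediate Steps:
$w = 691$ ($w = -4 + 695 = 691$)
$G{\left(Y \right)} = 2 Y$
$G{\left(522 \right)} + x{\left(w \right)} = 2 \cdot 522 + 691 = 1044 + 691 = 1735$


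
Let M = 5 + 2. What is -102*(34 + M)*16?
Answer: -66912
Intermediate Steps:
M = 7
-102*(34 + M)*16 = -102*(34 + 7)*16 = -4182*16 = -102*656 = -66912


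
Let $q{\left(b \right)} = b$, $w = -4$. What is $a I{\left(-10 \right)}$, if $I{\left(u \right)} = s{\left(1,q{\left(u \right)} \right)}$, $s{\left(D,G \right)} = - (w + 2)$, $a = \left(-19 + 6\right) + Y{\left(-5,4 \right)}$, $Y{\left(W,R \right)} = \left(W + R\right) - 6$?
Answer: $-40$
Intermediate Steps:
$Y{\left(W,R \right)} = -6 + R + W$ ($Y{\left(W,R \right)} = \left(R + W\right) - 6 = -6 + R + W$)
$a = -20$ ($a = \left(-19 + 6\right) - 7 = -13 - 7 = -20$)
$s{\left(D,G \right)} = 2$ ($s{\left(D,G \right)} = - (-4 + 2) = \left(-1\right) \left(-2\right) = 2$)
$I{\left(u \right)} = 2$
$a I{\left(-10 \right)} = \left(-20\right) 2 = -40$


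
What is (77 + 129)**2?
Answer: 42436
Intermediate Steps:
(77 + 129)**2 = 206**2 = 42436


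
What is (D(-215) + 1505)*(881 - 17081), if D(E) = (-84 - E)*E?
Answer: 431892000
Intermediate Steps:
D(E) = E*(-84 - E)
(D(-215) + 1505)*(881 - 17081) = (-1*(-215)*(84 - 215) + 1505)*(881 - 17081) = (-1*(-215)*(-131) + 1505)*(-16200) = (-28165 + 1505)*(-16200) = -26660*(-16200) = 431892000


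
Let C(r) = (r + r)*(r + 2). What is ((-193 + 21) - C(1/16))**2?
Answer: 486158401/16384 ≈ 29673.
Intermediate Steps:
C(r) = 2*r*(2 + r) (C(r) = (2*r)*(2 + r) = 2*r*(2 + r))
((-193 + 21) - C(1/16))**2 = ((-193 + 21) - 2*(2 + 1/16)/16)**2 = (-172 - 2*(2 + 1/16)/16)**2 = (-172 - 2*33/(16*16))**2 = (-172 - 1*33/128)**2 = (-172 - 33/128)**2 = (-22049/128)**2 = 486158401/16384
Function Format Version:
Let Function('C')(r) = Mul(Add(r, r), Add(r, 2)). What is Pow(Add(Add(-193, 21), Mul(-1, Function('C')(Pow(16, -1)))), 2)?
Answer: Rational(486158401, 16384) ≈ 29673.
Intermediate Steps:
Function('C')(r) = Mul(2, r, Add(2, r)) (Function('C')(r) = Mul(Mul(2, r), Add(2, r)) = Mul(2, r, Add(2, r)))
Pow(Add(Add(-193, 21), Mul(-1, Function('C')(Pow(16, -1)))), 2) = Pow(Add(Add(-193, 21), Mul(-1, Mul(2, Pow(16, -1), Add(2, Pow(16, -1))))), 2) = Pow(Add(-172, Mul(-1, Mul(2, Rational(1, 16), Add(2, Rational(1, 16))))), 2) = Pow(Add(-172, Mul(-1, Mul(2, Rational(1, 16), Rational(33, 16)))), 2) = Pow(Add(-172, Mul(-1, Rational(33, 128))), 2) = Pow(Add(-172, Rational(-33, 128)), 2) = Pow(Rational(-22049, 128), 2) = Rational(486158401, 16384)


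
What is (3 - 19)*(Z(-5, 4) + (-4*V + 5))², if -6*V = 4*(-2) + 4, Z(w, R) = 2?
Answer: -2704/9 ≈ -300.44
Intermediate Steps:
V = ⅔ (V = -(4*(-2) + 4)/6 = -(-8 + 4)/6 = -⅙*(-4) = ⅔ ≈ 0.66667)
(3 - 19)*(Z(-5, 4) + (-4*V + 5))² = (3 - 19)*(2 + (-4*⅔ + 5))² = -16*(2 + (-8/3 + 5))² = -16*(2 + 7/3)² = -16*(13/3)² = -16*169/9 = -2704/9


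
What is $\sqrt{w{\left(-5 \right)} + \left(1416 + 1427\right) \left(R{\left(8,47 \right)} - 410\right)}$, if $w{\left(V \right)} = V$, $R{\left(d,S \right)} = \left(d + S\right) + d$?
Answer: $3 i \sqrt{109614} \approx 993.24 i$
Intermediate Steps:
$R{\left(d,S \right)} = S + 2 d$ ($R{\left(d,S \right)} = \left(S + d\right) + d = S + 2 d$)
$\sqrt{w{\left(-5 \right)} + \left(1416 + 1427\right) \left(R{\left(8,47 \right)} - 410\right)} = \sqrt{-5 + \left(1416 + 1427\right) \left(\left(47 + 2 \cdot 8\right) - 410\right)} = \sqrt{-5 + 2843 \left(\left(47 + 16\right) - 410\right)} = \sqrt{-5 + 2843 \left(63 - 410\right)} = \sqrt{-5 + 2843 \left(-347\right)} = \sqrt{-5 - 986521} = \sqrt{-986526} = 3 i \sqrt{109614}$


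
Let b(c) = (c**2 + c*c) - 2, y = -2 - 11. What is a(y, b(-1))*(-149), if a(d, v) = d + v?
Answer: 1937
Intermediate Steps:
y = -13
b(c) = -2 + 2*c**2 (b(c) = (c**2 + c**2) - 2 = 2*c**2 - 2 = -2 + 2*c**2)
a(y, b(-1))*(-149) = (-13 + (-2 + 2*(-1)**2))*(-149) = (-13 + (-2 + 2*1))*(-149) = (-13 + (-2 + 2))*(-149) = (-13 + 0)*(-149) = -13*(-149) = 1937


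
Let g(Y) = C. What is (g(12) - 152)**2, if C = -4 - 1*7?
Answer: 26569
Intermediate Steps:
C = -11 (C = -4 - 7 = -11)
g(Y) = -11
(g(12) - 152)**2 = (-11 - 152)**2 = (-163)**2 = 26569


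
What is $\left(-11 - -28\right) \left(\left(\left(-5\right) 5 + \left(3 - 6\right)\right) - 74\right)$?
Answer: $-1734$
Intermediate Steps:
$\left(-11 - -28\right) \left(\left(\left(-5\right) 5 + \left(3 - 6\right)\right) - 74\right) = \left(-11 + 28\right) \left(\left(-25 + \left(3 - 6\right)\right) - 74\right) = 17 \left(\left(-25 - 3\right) - 74\right) = 17 \left(-28 - 74\right) = 17 \left(-102\right) = -1734$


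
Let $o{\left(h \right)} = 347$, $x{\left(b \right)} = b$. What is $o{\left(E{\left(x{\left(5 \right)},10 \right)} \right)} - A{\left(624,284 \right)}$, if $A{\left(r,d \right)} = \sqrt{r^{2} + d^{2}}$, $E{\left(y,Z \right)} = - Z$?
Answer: $347 - 4 \sqrt{29377} \approx -338.59$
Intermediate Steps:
$A{\left(r,d \right)} = \sqrt{d^{2} + r^{2}}$
$o{\left(E{\left(x{\left(5 \right)},10 \right)} \right)} - A{\left(624,284 \right)} = 347 - \sqrt{284^{2} + 624^{2}} = 347 - \sqrt{80656 + 389376} = 347 - \sqrt{470032} = 347 - 4 \sqrt{29377}$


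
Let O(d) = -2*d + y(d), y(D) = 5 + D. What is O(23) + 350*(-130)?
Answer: -45518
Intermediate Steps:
O(d) = 5 - d (O(d) = -2*d + (5 + d) = 5 - d)
O(23) + 350*(-130) = (5 - 1*23) + 350*(-130) = (5 - 23) - 45500 = -18 - 45500 = -45518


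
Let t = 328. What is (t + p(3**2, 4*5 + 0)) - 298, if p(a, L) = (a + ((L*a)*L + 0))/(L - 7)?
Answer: 3999/13 ≈ 307.62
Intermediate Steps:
p(a, L) = (a + a*L**2)/(-7 + L) (p(a, L) = (a + (a*L**2 + 0))/(-7 + L) = (a + a*L**2)/(-7 + L))
(t + p(3**2, 4*5 + 0)) - 298 = (328 + 3**2*(1 + (4*5 + 0)**2)/(-7 + (4*5 + 0))) - 298 = (328 + 9*(1 + (20 + 0)**2)/(-7 + (20 + 0))) - 298 = (328 + 9*(1 + 20**2)/(-7 + 20)) - 298 = (328 + 9*(1 + 400)/13) - 298 = (328 + 9*(1/13)*401) - 298 = (328 + 3609/13) - 298 = 7873/13 - 298 = 3999/13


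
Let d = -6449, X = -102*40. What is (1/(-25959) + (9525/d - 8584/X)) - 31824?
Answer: -17758459577529/558031970 ≈ -31823.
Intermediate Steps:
X = -4080
(1/(-25959) + (9525/d - 8584/X)) - 31824 = (1/(-25959) + (9525/(-6449) - 8584/(-4080))) - 31824 = (-1/25959 + (9525*(-1/6449) - 8584*(-1/4080))) - 31824 = (-1/25959 + (-9525/6449 + 1073/510)) - 31824 = (-1/25959 + 2062027/3288990) - 31824 = 349835751/558031970 - 31824 = -17758459577529/558031970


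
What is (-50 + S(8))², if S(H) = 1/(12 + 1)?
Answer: 421201/169 ≈ 2492.3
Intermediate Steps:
S(H) = 1/13
(-50 + S(8))² = (-50 + 1/13)² = (-649/13)² = 421201/169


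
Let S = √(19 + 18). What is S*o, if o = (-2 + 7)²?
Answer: 25*√37 ≈ 152.07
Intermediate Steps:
S = √37 ≈ 6.0828
o = 25 (o = 5² = 25)
S*o = √37*25 = 25*√37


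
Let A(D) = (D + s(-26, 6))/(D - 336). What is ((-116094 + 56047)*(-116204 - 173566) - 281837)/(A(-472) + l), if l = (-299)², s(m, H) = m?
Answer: 7029413090612/36118253 ≈ 1.9462e+5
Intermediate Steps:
A(D) = (-26 + D)/(-336 + D) (A(D) = (D - 26)/(D - 336) = (-26 + D)/(-336 + D))
l = 89401
((-116094 + 56047)*(-116204 - 173566) - 281837)/(A(-472) + l) = ((-116094 + 56047)*(-116204 - 173566) - 281837)/((-26 - 472)/(-336 - 472) + 89401) = (-60047*(-289770) - 281837)/(-498/(-808) + 89401) = (17399819190 - 281837)/(-1/808*(-498) + 89401) = 17399537353/(249/404 + 89401) = 17399537353/(36118253/404) = 17399537353*(404/36118253) = 7029413090612/36118253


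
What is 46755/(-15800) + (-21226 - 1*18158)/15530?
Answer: -26967447/4907480 ≈ -5.4952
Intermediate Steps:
46755/(-15800) + (-21226 - 1*18158)/15530 = 46755*(-1/15800) + (-21226 - 18158)*(1/15530) = -9351/3160 - 39384*1/15530 = -9351/3160 - 19692/7765 = -26967447/4907480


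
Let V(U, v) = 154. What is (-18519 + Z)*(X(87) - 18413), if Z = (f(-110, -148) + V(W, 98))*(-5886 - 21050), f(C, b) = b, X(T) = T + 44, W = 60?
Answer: 3293228070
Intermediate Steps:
X(T) = 44 + T
Z = -161616 (Z = (-148 + 154)*(-5886 - 21050) = 6*(-26936) = -161616)
(-18519 + Z)*(X(87) - 18413) = (-18519 - 161616)*((44 + 87) - 18413) = -180135*(131 - 18413) = -180135*(-18282) = 3293228070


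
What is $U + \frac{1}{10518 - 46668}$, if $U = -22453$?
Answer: $- \frac{811675951}{36150} \approx -22453.0$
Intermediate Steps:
$U + \frac{1}{10518 - 46668} = -22453 + \frac{1}{10518 - 46668} = -22453 + \frac{1}{-36150} = -22453 - \frac{1}{36150} = - \frac{811675951}{36150}$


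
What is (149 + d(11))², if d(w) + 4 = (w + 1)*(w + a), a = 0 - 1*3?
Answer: 58081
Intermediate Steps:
a = -3 (a = 0 - 3 = -3)
d(w) = -4 + (1 + w)*(-3 + w) (d(w) = -4 + (w + 1)*(w - 3) = -4 + (1 + w)*(-3 + w))
(149 + d(11))² = (149 + (-7 + 11² - 2*11))² = (149 + (-7 + 121 - 22))² = (149 + 92)² = 241² = 58081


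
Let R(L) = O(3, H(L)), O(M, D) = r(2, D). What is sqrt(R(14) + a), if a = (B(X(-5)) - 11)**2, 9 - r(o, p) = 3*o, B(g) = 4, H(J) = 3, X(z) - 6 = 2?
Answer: 2*sqrt(13) ≈ 7.2111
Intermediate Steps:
X(z) = 8 (X(z) = 6 + 2 = 8)
r(o, p) = 9 - 3*o
O(M, D) = 3 (O(M, D) = 9 - 3*2 = 9 - 6 = 3)
R(L) = 3
a = 49 (a = (4 - 11)**2 = (-7)**2 = 49)
sqrt(R(14) + a) = sqrt(3 + 49) = sqrt(52) = 2*sqrt(13)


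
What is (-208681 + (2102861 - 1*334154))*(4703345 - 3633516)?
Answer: 1668961055554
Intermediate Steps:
(-208681 + (2102861 - 1*334154))*(4703345 - 3633516) = (-208681 + (2102861 - 334154))*1069829 = (-208681 + 1768707)*1069829 = 1560026*1069829 = 1668961055554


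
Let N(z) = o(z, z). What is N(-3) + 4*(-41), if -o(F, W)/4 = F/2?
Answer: -158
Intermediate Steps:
o(F, W) = -2*F (o(F, W) = -4*F/2 = -2*F)
N(z) = -2*z
N(-3) + 4*(-41) = -2*(-3) + 4*(-41) = 6 - 164 = -158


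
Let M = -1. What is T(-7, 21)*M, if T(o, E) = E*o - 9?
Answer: 156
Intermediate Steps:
T(o, E) = -9 + E*o
T(-7, 21)*M = (-9 + 21*(-7))*(-1) = (-9 - 147)*(-1) = -156*(-1) = 156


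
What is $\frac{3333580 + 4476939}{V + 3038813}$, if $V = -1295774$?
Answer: $\frac{7810519}{1743039} \approx 4.481$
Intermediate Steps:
$\frac{3333580 + 4476939}{V + 3038813} = \frac{3333580 + 4476939}{-1295774 + 3038813} = \frac{7810519}{1743039}$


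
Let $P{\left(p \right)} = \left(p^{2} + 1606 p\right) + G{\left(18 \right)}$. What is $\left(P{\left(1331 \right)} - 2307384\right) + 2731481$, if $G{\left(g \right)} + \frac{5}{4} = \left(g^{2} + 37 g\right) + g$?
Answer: $\frac{17337003}{4} \approx 4.3342 \cdot 10^{6}$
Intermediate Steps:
$G{\left(g \right)} = - \frac{5}{4} + g^{2} + 38 g$ ($G{\left(g \right)} = - \frac{5}{4} + \left(\left(g^{2} + 37 g\right) + g\right) = - \frac{5}{4} + \left(g^{2} + 38 g\right) = - \frac{5}{4} + g^{2} + 38 g$)
$P{\left(p \right)} = \frac{4027}{4} + p^{2} + 1606 p$ ($P{\left(p \right)} = \left(p^{2} + 1606 p\right) + \left(- \frac{5}{4} + 18^{2} + 38 \cdot 18\right) = \left(p^{2} + 1606 p\right) + \left(- \frac{5}{4} + 324 + 684\right) = \left(p^{2} + 1606 p\right) + \frac{4027}{4} = \frac{4027}{4} + p^{2} + 1606 p$)
$\left(P{\left(1331 \right)} - 2307384\right) + 2731481 = \left(\left(\frac{4027}{4} + 1331^{2} + 1606 \cdot 1331\right) - 2307384\right) + 2731481 = \left(\left(\frac{4027}{4} + 1771561 + 2137586\right) - 2307384\right) + 2731481 = \left(\frac{15640615}{4} - 2307384\right) + 2731481 = \frac{6411079}{4} + 2731481 = \frac{17337003}{4}$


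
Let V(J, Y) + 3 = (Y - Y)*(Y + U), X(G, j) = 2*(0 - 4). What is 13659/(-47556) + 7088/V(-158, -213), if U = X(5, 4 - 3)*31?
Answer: -37457545/15852 ≈ -2363.0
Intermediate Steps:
X(G, j) = -8 (X(G, j) = 2*(-4) = -8)
U = -248 (U = -8*31 = -248)
V(J, Y) = -3 (V(J, Y) = -3 + (Y - Y)*(Y - 248) = -3 + 0*(-248 + Y) = -3 + 0 = -3)
13659/(-47556) + 7088/V(-158, -213) = 13659/(-47556) + 7088/(-3) = 13659*(-1/47556) + 7088*(-1/3) = -4553/15852 - 7088/3 = -37457545/15852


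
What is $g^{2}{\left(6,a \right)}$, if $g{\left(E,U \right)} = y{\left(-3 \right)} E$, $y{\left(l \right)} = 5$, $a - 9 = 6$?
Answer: $900$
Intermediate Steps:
$a = 15$ ($a = 9 + 6 = 15$)
$g{\left(E,U \right)} = 5 E$
$g^{2}{\left(6,a \right)} = \left(5 \cdot 6\right)^{2} = 30^{2} = 900$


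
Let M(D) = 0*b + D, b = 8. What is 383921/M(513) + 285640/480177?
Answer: 20499618593/27370089 ≈ 748.98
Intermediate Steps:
M(D) = D (M(D) = 0*8 + D = 0 + D = D)
383921/M(513) + 285640/480177 = 383921/513 + 285640/480177 = 20499618593/27370089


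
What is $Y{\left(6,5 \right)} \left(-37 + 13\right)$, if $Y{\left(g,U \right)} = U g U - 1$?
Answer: $-3576$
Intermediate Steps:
$Y{\left(g,U \right)} = -1 + g U^{2}$ ($Y{\left(g,U \right)} = g U^{2} - 1 = -1 + g U^{2}$)
$Y{\left(6,5 \right)} \left(-37 + 13\right) = \left(-1 + 6 \cdot 5^{2}\right) \left(-37 + 13\right) = \left(-1 + 6 \cdot 25\right) \left(-24\right) = \left(-1 + 150\right) \left(-24\right) = 149 \left(-24\right) = -3576$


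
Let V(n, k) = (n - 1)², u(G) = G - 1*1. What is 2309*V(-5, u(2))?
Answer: 83124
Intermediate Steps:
u(G) = -1 + G (u(G) = G - 1 = -1 + G)
V(n, k) = (-1 + n)²
2309*V(-5, u(2)) = 2309*(-1 - 5)² = 2309*(-6)² = 2309*36 = 83124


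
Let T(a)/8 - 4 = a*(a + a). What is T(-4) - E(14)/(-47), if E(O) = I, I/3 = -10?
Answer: 13506/47 ≈ 287.36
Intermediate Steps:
I = -30 (I = 3*(-10) = -30)
E(O) = -30
T(a) = 32 + 16*a**2 (T(a) = 32 + 8*(a*(a + a)) = 32 + 8*(a*(2*a)) = 32 + 8*(2*a**2) = 32 + 16*a**2)
T(-4) - E(14)/(-47) = (32 + 16*(-4)**2) - (-30)/(-47) = (32 + 16*16) - (-30)*(-1)/47 = (32 + 256) - 1*30/47 = 288 - 30/47 = 13506/47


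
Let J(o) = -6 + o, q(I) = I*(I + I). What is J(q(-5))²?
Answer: 1936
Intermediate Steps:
q(I) = 2*I² (q(I) = I*(2*I) = 2*I²)
J(q(-5))² = (-6 + 2*(-5)²)² = (-6 + 2*25)² = (-6 + 50)² = 44² = 1936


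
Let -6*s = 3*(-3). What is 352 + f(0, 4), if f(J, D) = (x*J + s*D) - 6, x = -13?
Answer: 352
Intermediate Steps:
s = 3/2 (s = -(-3)/2 = -⅙*(-9) = 3/2 ≈ 1.5000)
f(J, D) = -6 - 13*J + 3*D/2 (f(J, D) = (-13*J + 3*D/2) - 6 = -6 - 13*J + 3*D/2)
352 + f(0, 4) = 352 + (-6 - 13*0 + (3/2)*4) = 352 + (-6 + 0 + 6) = 352 + 0 = 352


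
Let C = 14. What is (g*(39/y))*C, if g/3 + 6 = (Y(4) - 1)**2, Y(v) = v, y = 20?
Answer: 2457/10 ≈ 245.70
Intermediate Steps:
g = 9 (g = -18 + 3*(4 - 1)**2 = -18 + 3*3**2 = -18 + 3*9 = -18 + 27 = 9)
(g*(39/y))*C = (9*(39/20))*14 = (351/20)*14 = 2457/10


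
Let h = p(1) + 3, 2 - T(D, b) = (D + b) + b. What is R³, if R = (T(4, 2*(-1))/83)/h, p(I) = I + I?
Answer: 8/71473375 ≈ 1.1193e-7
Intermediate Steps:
T(D, b) = 2 - D - 2*b (T(D, b) = 2 - ((D + b) + b) = 2 - (D + 2*b) = 2 + (-D - 2*b) = 2 - D - 2*b)
p(I) = 2*I
h = 5 (h = 2*1 + 3 = 2 + 3 = 5)
R = 2/415 (R = ((2 - 1*4 - 4*(-1))/83)/5 = ((2 - 4 - 2*(-2))*(1/83))*(⅕) = ((2 - 4 + 4)*(1/83))*(⅕) = (2*(1/83))*(⅕) = (2/83)*(⅕) = 2/415 ≈ 0.0048193)
R³ = (2/415)³ = 8/71473375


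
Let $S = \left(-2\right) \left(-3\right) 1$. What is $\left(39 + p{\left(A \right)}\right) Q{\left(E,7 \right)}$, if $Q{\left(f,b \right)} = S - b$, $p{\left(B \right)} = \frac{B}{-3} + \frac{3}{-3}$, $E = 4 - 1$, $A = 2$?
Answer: $- \frac{112}{3} \approx -37.333$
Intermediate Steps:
$E = 3$
$p{\left(B \right)} = -1 - \frac{B}{3}$ ($p{\left(B \right)} = B \left(- \frac{1}{3}\right) + 3 \left(- \frac{1}{3}\right) = - \frac{B}{3} - 1 = -1 - \frac{B}{3}$)
$S = 6$ ($S = 6 \cdot 1 = 6$)
$Q{\left(f,b \right)} = 6 - b$
$\left(39 + p{\left(A \right)}\right) Q{\left(E,7 \right)} = \left(39 - \frac{5}{3}\right) \left(6 - 7\right) = \left(39 - \frac{5}{3}\right) \left(-1\right) = \frac{112}{3} \left(-1\right) = - \frac{112}{3}$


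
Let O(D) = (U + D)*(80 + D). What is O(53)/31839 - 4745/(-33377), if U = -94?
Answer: -30928726/1062690303 ≈ -0.029104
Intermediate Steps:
O(D) = (-94 + D)*(80 + D)
O(53)/31839 - 4745/(-33377) = (-7520 + 53² - 14*53)/31839 - 4745/(-33377) = (-7520 + 2809 - 742)*(1/31839) - 4745*(-1/33377) = -5453*1/31839 + 4745/33377 = -5453/31839 + 4745/33377 = -30928726/1062690303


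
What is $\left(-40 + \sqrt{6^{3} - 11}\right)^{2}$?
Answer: $\left(40 - \sqrt{205}\right)^{2} \approx 659.57$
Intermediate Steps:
$\left(-40 + \sqrt{6^{3} - 11}\right)^{2} = \left(-40 + \sqrt{216 - 11}\right)^{2} = \left(-40 + \sqrt{205}\right)^{2}$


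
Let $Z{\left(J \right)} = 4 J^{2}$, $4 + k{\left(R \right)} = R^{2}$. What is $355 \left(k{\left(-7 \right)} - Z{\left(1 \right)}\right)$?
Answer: $14555$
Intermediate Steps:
$k{\left(R \right)} = -4 + R^{2}$
$355 \left(k{\left(-7 \right)} - Z{\left(1 \right)}\right) = 355 \left(\left(-4 + \left(-7\right)^{2}\right) - 4 \cdot 1^{2}\right) = 355 \left(\left(-4 + 49\right) - 4 \cdot 1\right) = 355 \left(45 - 4\right) = 355 \cdot 41 = 14555$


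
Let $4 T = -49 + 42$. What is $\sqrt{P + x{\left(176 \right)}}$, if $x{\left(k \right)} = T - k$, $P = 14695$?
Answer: $\frac{\sqrt{58069}}{2} \approx 120.49$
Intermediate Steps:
$T = - \frac{7}{4}$ ($T = \frac{-49 + 42}{4} = \frac{1}{4} \left(-7\right) = - \frac{7}{4} \approx -1.75$)
$x{\left(k \right)} = - \frac{7}{4} - k$
$\sqrt{P + x{\left(176 \right)}} = \sqrt{14695 - \frac{711}{4}} = \sqrt{\frac{58069}{4}} = \frac{\sqrt{58069}}{2}$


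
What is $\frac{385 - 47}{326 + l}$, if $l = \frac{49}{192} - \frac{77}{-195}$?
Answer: $\frac{4218240}{4076593} \approx 1.0347$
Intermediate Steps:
$l = \frac{8113}{12480}$ ($l = 49 \cdot \frac{1}{192} - - \frac{77}{195} = \frac{49}{192} + \frac{77}{195} = \frac{8113}{12480} \approx 0.65008$)
$\frac{385 - 47}{326 + l} = \frac{385 - 47}{326 + \frac{8113}{12480}} = \frac{338}{\frac{4076593}{12480}} = 338 \cdot \frac{12480}{4076593} = \frac{4218240}{4076593}$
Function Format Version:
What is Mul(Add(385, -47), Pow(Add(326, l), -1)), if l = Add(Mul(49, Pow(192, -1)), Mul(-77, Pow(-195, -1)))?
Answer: Rational(4218240, 4076593) ≈ 1.0347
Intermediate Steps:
l = Rational(8113, 12480) (l = Add(Mul(49, Rational(1, 192)), Mul(-77, Rational(-1, 195))) = Add(Rational(49, 192), Rational(77, 195)) = Rational(8113, 12480) ≈ 0.65008)
Mul(Add(385, -47), Pow(Add(326, l), -1)) = Mul(Add(385, -47), Pow(Add(326, Rational(8113, 12480)), -1)) = Mul(338, Pow(Rational(4076593, 12480), -1)) = Mul(338, Rational(12480, 4076593)) = Rational(4218240, 4076593)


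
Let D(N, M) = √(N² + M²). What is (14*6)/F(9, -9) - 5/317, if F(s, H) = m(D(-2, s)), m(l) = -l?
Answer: -5/317 - 84*√85/85 ≈ -9.1268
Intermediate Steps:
D(N, M) = √(M² + N²)
F(s, H) = -√(4 + s²) (F(s, H) = -√(s² + (-2)²) = -√(s² + 4) = -√(4 + s²))
(14*6)/F(9, -9) - 5/317 = (14*6)/((-√(4 + 9²))) - 5/317 = 84/((-√(4 + 81))) - 5*1/317 = 84/((-√85)) - 5/317 = 84*(-√85/85) - 5/317 = -84*√85/85 - 5/317 = -5/317 - 84*√85/85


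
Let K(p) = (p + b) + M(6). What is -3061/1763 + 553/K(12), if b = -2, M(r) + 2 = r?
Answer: 133155/3526 ≈ 37.764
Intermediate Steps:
M(r) = -2 + r
K(p) = 2 + p (K(p) = (p - 2) + (-2 + 6) = (-2 + p) + 4 = 2 + p)
-3061/1763 + 553/K(12) = -3061/1763 + 553/(2 + 12) = -3061*1/1763 + 553/14 = -3061/1763 + 553*(1/14) = -3061/1763 + 79/2 = 133155/3526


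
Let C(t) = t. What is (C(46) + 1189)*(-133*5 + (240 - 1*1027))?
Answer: -1793220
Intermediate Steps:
(C(46) + 1189)*(-133*5 + (240 - 1*1027)) = (46 + 1189)*(-133*5 + (240 - 1*1027)) = 1235*(-665 + (240 - 1027)) = 1235*(-665 - 787) = 1235*(-1452) = -1793220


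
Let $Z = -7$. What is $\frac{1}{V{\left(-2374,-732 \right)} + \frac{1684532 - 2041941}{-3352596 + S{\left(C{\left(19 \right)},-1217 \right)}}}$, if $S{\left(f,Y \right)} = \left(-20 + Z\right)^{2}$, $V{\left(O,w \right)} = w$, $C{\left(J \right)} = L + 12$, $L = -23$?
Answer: $- \frac{3351867}{2453209235} \approx -0.0013663$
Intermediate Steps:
$C{\left(J \right)} = -11$ ($C{\left(J \right)} = -23 + 12 = -11$)
$S{\left(f,Y \right)} = 729$ ($S{\left(f,Y \right)} = \left(-20 - 7\right)^{2} = \left(-27\right)^{2} = 729$)
$\frac{1}{V{\left(-2374,-732 \right)} + \frac{1684532 - 2041941}{-3352596 + S{\left(C{\left(19 \right)},-1217 \right)}}} = \frac{1}{-732 + \frac{1684532 - 2041941}{-3352596 + 729}} = \frac{1}{-732 - \frac{357409}{-3351867}} = \frac{1}{-732 - - \frac{357409}{3351867}} = \frac{1}{-732 + \frac{357409}{3351867}} = \frac{1}{- \frac{2453209235}{3351867}} = - \frac{3351867}{2453209235}$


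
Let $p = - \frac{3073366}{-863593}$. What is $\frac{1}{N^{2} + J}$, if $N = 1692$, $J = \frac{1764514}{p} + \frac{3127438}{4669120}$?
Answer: $\frac{3587478664480}{12049192794973073357} \approx 2.9774 \cdot 10^{-7}$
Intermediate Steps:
$p = \frac{3073366}{863593}$ ($p = \left(-3073366\right) \left(- \frac{1}{863593}\right) = \frac{3073366}{863593} \approx 3.5588$)
$J = \frac{1778729275665202637}{3587478664480}$ ($J = \frac{1764514}{\frac{3073366}{863593}} + \frac{3127438}{4669120} = 1764514 \cdot \frac{863593}{3073366} + 3127438 \cdot \frac{1}{4669120} = \frac{761910969401}{1536683} + \frac{1563719}{2334560} = \frac{1778729275665202637}{3587478664480} \approx 4.9582 \cdot 10^{5}$)
$\frac{1}{N^{2} + J} = \frac{1}{1692^{2} + \frac{1778729275665202637}{3587478664480}} = \frac{1}{2862864 + \frac{1778729275665202637}{3587478664480}} = \frac{1}{\frac{12049192794973073357}{3587478664480}} = \frac{3587478664480}{12049192794973073357}$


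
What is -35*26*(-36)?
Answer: 32760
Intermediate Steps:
-35*26*(-36) = -910*(-36) = 32760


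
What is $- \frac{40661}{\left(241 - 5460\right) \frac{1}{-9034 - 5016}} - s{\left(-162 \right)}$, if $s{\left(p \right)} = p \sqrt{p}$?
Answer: $- \frac{571287050}{5219} + 1458 i \sqrt{2} \approx -1.0946 \cdot 10^{5} + 2061.9 i$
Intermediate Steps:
$s{\left(p \right)} = p^{\frac{3}{2}}$
$- \frac{40661}{\left(241 - 5460\right) \frac{1}{-9034 - 5016}} - s{\left(-162 \right)} = - \frac{40661}{\left(241 - 5460\right) \frac{1}{-9034 - 5016}} - \left(-162\right)^{\frac{3}{2}} = - \frac{40661}{\left(-5219\right) \frac{1}{-14050}} - - 1458 i \sqrt{2} = - \frac{40661}{\left(-5219\right) \left(- \frac{1}{14050}\right)} + 1458 i \sqrt{2} = - \frac{40661}{\frac{5219}{14050}} + 1458 i \sqrt{2} = \left(-40661\right) \frac{14050}{5219} + 1458 i \sqrt{2} = - \frac{571287050}{5219} + 1458 i \sqrt{2}$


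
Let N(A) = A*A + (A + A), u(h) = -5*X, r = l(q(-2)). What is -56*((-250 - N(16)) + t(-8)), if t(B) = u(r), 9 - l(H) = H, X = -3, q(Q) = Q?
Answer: 29288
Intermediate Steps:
l(H) = 9 - H
r = 11 (r = 9 - 1*(-2) = 9 + 2 = 11)
u(h) = 15 (u(h) = -5*(-3) = 15)
N(A) = A² + 2*A
t(B) = 15
-56*((-250 - N(16)) + t(-8)) = -56*((-250 - 16*(2 + 16)) + 15) = -56*((-250 - 16*18) + 15) = -56*((-250 - 1*288) + 15) = -56*((-250 - 288) + 15) = -56*(-538 + 15) = -56*(-523) = 29288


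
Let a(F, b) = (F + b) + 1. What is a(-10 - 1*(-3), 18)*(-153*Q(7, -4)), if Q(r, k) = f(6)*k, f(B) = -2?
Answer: -14688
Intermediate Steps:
a(F, b) = 1 + F + b
Q(r, k) = -2*k
a(-10 - 1*(-3), 18)*(-153*Q(7, -4)) = (1 + (-10 - 1*(-3)) + 18)*(-(-306)*(-4)) = (1 + (-10 + 3) + 18)*(-153*8) = (1 - 7 + 18)*(-1224) = 12*(-1224) = -14688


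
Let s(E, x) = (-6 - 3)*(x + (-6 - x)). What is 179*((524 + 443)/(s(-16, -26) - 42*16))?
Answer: -173093/618 ≈ -280.09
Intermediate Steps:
s(E, x) = 54 (s(E, x) = -9*(-6) = 54)
179*((524 + 443)/(s(-16, -26) - 42*16)) = 179*((524 + 443)/(54 - 42*16)) = 179*(967/(54 - 672)) = 179*(967/(-618)) = 179*(967*(-1/618)) = 179*(-967/618) = -173093/618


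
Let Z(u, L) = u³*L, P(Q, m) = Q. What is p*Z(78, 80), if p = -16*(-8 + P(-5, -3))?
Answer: 7896545280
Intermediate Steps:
Z(u, L) = L*u³
p = 208 (p = -16*(-8 - 5) = -16*(-13) = 208)
p*Z(78, 80) = 208*(80*78³) = 208*(80*474552) = 208*37964160 = 7896545280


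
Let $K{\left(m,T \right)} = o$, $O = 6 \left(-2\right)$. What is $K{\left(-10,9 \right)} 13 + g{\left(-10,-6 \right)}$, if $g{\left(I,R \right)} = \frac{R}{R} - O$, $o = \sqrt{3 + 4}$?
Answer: $13 + 13 \sqrt{7} \approx 47.395$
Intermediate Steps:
$O = -12$
$o = \sqrt{7} \approx 2.6458$
$g{\left(I,R \right)} = 13$ ($g{\left(I,R \right)} = \frac{R}{R} - -12 = 1 + 12 = 13$)
$K{\left(m,T \right)} = \sqrt{7}$
$K{\left(-10,9 \right)} 13 + g{\left(-10,-6 \right)} = \sqrt{7} \cdot 13 + 13 = 13 \sqrt{7} + 13 = 13 + 13 \sqrt{7}$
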